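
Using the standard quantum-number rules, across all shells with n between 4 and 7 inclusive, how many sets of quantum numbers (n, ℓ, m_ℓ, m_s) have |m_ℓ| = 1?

Work shell by shell — for each n, count the (ℓ, m_ℓ) pairs that satisfy |m_ℓ| = 1:
n=4 → 6; n=5 → 8; n=6 → 10; n=7 → 12.
Orbitals: 6 + 8 + 10 + 12 = 36. Including both spin states (m_s = ±1/2) gives 2 × 36 = 72 states.

72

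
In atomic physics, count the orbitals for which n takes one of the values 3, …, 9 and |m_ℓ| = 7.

6

Go shell by shell, enumerating (ℓ, m_ℓ) with |m_ℓ| = 7:
n=8 → 2; n=9 → 4.
Total orbitals: 2 + 4 = 6.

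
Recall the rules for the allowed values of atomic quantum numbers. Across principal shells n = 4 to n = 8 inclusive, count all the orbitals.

Shell n has n² orbitals: 4²=16 + 5²=25 + 6²=36 + 7²=49 + 8²=64 = 190 orbitals.

190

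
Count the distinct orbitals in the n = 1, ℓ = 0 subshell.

A subshell has 2ℓ+1 orbitals; with ℓ = 0, that's 1.

1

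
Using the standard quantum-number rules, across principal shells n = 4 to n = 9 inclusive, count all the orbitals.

Shell n has n² orbitals: 4²=16 + 5²=25 + 6²=36 + 7²=49 + 8²=64 + 9²=81 = 271 orbitals.

271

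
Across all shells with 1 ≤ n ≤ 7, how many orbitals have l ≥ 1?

Go shell by shell, enumerating (l, ml) with l ≥ 1:
n=2 → 3; n=3 → 8; n=4 → 15; n=5 → 24; n=6 → 35; n=7 → 48.
Total orbitals: 3 + 8 + 15 + 24 + 35 + 48 = 133.

133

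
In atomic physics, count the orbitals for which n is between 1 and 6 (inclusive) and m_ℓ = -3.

Work shell by shell — for each n, count the (ℓ, m_ℓ) pairs that satisfy m_ℓ = -3:
n=4 → 1; n=5 → 2; n=6 → 3.
Total orbitals: 1 + 2 + 3 = 6.

6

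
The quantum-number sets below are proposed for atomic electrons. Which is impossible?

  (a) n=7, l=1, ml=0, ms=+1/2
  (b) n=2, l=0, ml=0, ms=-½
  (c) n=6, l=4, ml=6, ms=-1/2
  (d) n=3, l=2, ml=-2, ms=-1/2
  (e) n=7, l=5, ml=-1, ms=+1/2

(c) has |ml| = 6 > l = 4, violating −l ≤ ml ≤ l.
The remaining sets (a), (b), (d), (e) satisfy all four rules.

(c)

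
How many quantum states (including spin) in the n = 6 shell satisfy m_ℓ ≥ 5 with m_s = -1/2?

For n = 6, ℓ ranges over 0 … 5.
Contributions: ℓ=5 → 1.
Orbitals: 1. With m_s fixed to a single value there is one state per orbital, giving 1 state.

1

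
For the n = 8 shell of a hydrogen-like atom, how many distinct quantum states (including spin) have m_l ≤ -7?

Per l-value: l=7 → 1.
Orbitals: 1. Each orbital carries two spin states, so 1 × 2 = 2 states.

2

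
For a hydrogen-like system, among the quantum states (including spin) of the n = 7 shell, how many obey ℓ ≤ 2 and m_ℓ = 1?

Go through ℓ = 0, …, 6 (the values permitted for n = 7).
Per ℓ-value: ℓ=1 → 1; ℓ=2 → 1.
Orbitals: 1 + 1 = 2. Each orbital carries two spin states, so 2 × 2 = 4 states.

4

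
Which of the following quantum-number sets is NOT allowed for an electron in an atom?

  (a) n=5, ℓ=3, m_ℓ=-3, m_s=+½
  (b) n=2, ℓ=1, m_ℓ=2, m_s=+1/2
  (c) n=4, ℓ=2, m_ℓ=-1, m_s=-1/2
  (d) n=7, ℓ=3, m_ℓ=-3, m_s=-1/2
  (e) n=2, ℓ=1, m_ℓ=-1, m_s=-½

(b) has |m_ℓ| = 2 > ℓ = 1, violating −ℓ ≤ m_ℓ ≤ ℓ.
The remaining sets (a), (c), (d), (e) satisfy all four rules.

(b)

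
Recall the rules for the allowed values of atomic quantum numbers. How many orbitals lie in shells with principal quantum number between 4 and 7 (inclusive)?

Shell n has n² orbitals: 4²=16 + 5²=25 + 6²=36 + 7²=49 = 126 orbitals.

126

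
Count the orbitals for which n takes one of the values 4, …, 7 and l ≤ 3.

64

For each n in the range, tally the orbitals obeying l ≤ 3:
n=4 → 16; n=5 → 16; n=6 → 16; n=7 → 16.
Total orbitals: 16 + 16 + 16 + 16 = 64.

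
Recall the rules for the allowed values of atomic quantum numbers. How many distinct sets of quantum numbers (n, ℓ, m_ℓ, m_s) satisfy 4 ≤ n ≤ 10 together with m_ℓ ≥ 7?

Treat each shell separately and count matching orbitals:
n=8 → 1; n=9 → 3; n=10 → 6.
Orbitals: 1 + 3 + 6 = 10. Including both spin states (m_s = ±1/2) gives 2 × 10 = 20 states.

20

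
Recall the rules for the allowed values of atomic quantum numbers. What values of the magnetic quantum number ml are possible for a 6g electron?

-4, -3, -2, -1, 0, 1, 2, 3, 4

The 6g subshell has l = 4, and ml takes every integer from −l to +l. With l = 4 that gives the 9 values -4, -3, -2, -1, 0, 1, 2, 3, 4.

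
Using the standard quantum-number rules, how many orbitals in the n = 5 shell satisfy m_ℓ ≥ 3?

3

Go through ℓ = 0, …, 4 (the values permitted for n = 5).
The (ℓ, m_ℓ) pairs meeting m_ℓ ≥ 3 give: ℓ=3 → 1; ℓ=4 → 2.
Total orbitals: 1 + 2 = 3.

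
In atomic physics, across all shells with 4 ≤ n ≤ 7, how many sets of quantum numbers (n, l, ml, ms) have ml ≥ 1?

104

Treat each shell separately and count matching orbitals:
n=4 → 6; n=5 → 10; n=6 → 15; n=7 → 21.
Orbitals: 6 + 10 + 15 + 21 = 52. Including both spin states (ms = ±1/2) gives 2 × 52 = 104 states.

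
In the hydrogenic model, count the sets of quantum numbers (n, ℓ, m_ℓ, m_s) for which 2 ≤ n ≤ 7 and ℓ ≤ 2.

98

Work shell by shell — for each n, count the (ℓ, m_ℓ) pairs that satisfy ℓ ≤ 2:
n=2 → 4; n=3 → 9; n=4 → 9; n=5 → 9; n=6 → 9; n=7 → 9.
Orbitals: 4 + 9 + 9 + 9 + 9 + 9 = 49. Including both spin states (m_s = ±1/2) gives 2 × 49 = 98 states.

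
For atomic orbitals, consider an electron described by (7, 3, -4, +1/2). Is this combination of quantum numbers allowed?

The magnetic quantum number must satisfy −l ≤ m_l ≤ l. With l = 3, m_l can only be -3, -2, -1, 0, 1, 2, 3, so m_l = -4 is forbidden.

Not allowed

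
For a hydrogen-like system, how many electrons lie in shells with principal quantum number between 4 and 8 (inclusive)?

Shell n has n² orbitals: 4²=16 + 5²=25 + 6²=36 + 7²=49 + 8²=64 = 190 orbitals.
Two spin states per orbital: 2 × 190 = 380 electrons.

380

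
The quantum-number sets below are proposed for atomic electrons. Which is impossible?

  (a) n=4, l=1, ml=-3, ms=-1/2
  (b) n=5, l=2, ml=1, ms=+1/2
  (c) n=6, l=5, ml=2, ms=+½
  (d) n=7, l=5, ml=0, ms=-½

(a) has |ml| = 3 > l = 1, violating −l ≤ ml ≤ l.
The remaining sets (b), (c), (d) satisfy all four rules.

(a)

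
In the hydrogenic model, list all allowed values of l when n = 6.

l is an integer with 0 ≤ l ≤ n−1, so for n = 6: l = 0, 1, 2, 3, 4, 5.

0, 1, 2, 3, 4, 5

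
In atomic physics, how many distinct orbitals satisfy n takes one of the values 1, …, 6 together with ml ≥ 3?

10

Work shell by shell — for each n, count the (l, ml) pairs that satisfy ml ≥ 3:
n=4 → 1; n=5 → 3; n=6 → 6.
Total orbitals: 1 + 3 + 6 = 10.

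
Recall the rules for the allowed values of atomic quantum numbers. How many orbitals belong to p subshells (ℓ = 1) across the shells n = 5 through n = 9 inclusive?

15

A p subshell (ℓ = 1) exists for every n ≥ 2, so shells n = 5, 6, 7, 8, 9 each contribute one — 5 subshells.
Since each p subshell has 2·1+1 = 3 orbitals, the total is 5 × 3 = 15.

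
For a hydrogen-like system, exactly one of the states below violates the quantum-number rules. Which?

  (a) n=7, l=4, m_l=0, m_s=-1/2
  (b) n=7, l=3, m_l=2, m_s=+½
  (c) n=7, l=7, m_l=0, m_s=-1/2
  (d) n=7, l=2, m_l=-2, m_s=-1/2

(c)

(c) has l = 7 ≥ n = 7, violating 0 ≤ l ≤ n−1.
The remaining sets (a), (b), (d) satisfy all four rules.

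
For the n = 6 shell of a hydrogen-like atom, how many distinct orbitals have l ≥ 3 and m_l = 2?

The n = 6 shell has l = 0 through 5; check each.
Per l-value: l=3 → 1; l=4 → 1; l=5 → 1.
Total orbitals: 1 + 1 + 1 = 3.

3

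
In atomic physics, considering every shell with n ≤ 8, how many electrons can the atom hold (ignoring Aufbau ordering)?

408

Total orbitals = 1² + 2² + 3² + 4² + 5² + 6² + 7² + 8² = 204. Doubling for spin gives 408 electrons.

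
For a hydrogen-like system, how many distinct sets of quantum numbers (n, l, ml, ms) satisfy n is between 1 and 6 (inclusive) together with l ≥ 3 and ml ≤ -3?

For each n in the range, tally the orbitals obeying l ≥ 3 and ml ≤ -3:
n=4 → 1; n=5 → 3; n=6 → 6.
Orbitals: 1 + 3 + 6 = 10. Including both spin states (ms = ±1/2) gives 2 × 10 = 20 states.

20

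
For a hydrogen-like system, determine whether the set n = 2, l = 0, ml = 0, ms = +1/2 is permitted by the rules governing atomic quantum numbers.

Allowed

n = 2 is a positive integer. l = 0 satisfies 0 ≤ l ≤ n−1 = 1. ml = 0 lies in the range −l … +l (here 0). ms = +1/2 is one of ±1/2.
All four constraints are satisfied.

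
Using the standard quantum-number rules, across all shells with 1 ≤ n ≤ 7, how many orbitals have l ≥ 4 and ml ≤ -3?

16

Work shell by shell — for each n, count the (l, ml) pairs that satisfy l ≥ 4 and ml ≤ -3:
n=5 → 2; n=6 → 5; n=7 → 9.
Total orbitals: 2 + 5 + 9 = 16.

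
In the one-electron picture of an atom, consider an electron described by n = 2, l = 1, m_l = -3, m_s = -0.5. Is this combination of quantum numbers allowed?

The magnetic quantum number must satisfy −l ≤ m_l ≤ l. With l = 1, m_l can only be -1, 0, 1, so m_l = -3 is forbidden.

Not allowed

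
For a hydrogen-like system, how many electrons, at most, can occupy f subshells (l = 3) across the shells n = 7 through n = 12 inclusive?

84

An f subshell (l = 3) exists for every n ≥ 4, so shells n = 7, 8, 9, 10, 11, 12 each contribute one — 6 subshells.
Since each f subshell holds 2(2·3+1) = 14 electrons, the total is 6 × 14 = 84.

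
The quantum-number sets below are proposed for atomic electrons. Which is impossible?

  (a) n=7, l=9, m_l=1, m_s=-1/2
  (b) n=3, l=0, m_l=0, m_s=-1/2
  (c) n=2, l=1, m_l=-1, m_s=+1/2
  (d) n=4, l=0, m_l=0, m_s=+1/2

(a) has l = 9 ≥ n = 7, violating 0 ≤ l ≤ n−1.
The remaining sets (b), (c), (d) satisfy all four rules.

(a)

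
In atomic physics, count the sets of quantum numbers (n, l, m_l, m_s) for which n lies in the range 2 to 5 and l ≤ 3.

Count contributing orbitals for each principal shell:
n=2 → 4; n=3 → 9; n=4 → 16; n=5 → 16.
Orbitals: 4 + 9 + 16 + 16 = 45. Including both spin states (m_s = ±1/2) gives 2 × 45 = 90 states.

90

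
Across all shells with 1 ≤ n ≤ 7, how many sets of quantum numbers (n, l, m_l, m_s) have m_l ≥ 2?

Count contributing orbitals for each principal shell:
n=3 → 1; n=4 → 3; n=5 → 6; n=6 → 10; n=7 → 15.
Orbitals: 1 + 3 + 6 + 10 + 15 = 35. Including both spin states (m_s = ±1/2) gives 2 × 35 = 70 states.

70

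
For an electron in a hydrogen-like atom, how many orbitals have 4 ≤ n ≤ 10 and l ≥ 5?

Work shell by shell — for each n, count the (l, m_l) pairs that satisfy l ≥ 5:
n=6 → 11; n=7 → 24; n=8 → 39; n=9 → 56; n=10 → 75.
Total orbitals: 11 + 24 + 39 + 56 + 75 = 205.

205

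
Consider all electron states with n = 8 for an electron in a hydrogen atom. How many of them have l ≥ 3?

Contributions: l=3 → 7; l=4 → 9; l=5 → 11; l=6 → 13; l=7 → 15.
Orbitals: 7 + 9 + 11 + 13 + 15 = 55. Each orbital carries two spin states, so 55 × 2 = 110 states.

110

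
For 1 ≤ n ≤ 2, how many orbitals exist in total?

5

Total orbitals = 1² + 2² = 5.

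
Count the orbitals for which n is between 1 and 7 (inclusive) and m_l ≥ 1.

For each n in the range, tally the orbitals obeying m_l ≥ 1:
n=2 → 1; n=3 → 3; n=4 → 6; n=5 → 10; n=6 → 15; n=7 → 21.
Total orbitals: 1 + 3 + 6 + 10 + 15 + 21 = 56.

56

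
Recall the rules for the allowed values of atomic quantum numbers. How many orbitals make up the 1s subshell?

1

A subshell has 2ℓ+1 orbitals; with ℓ = 0, that's 1.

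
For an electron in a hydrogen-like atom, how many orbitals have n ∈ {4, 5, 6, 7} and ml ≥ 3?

Go shell by shell, enumerating (l, ml) with ml ≥ 3:
n=4 → 1; n=5 → 3; n=6 → 6; n=7 → 10.
Total orbitals: 1 + 3 + 6 + 10 = 20.

20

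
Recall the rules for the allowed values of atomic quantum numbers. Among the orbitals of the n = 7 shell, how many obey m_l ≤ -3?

10

For n = 7, l ranges over 0 … 6.
The (l, m_l) pairs meeting m_l ≤ -3 give: l=3 → 1; l=4 → 2; l=5 → 3; l=6 → 4.
Total orbitals: 1 + 2 + 3 + 4 = 10.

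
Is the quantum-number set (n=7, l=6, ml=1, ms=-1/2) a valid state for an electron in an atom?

n = 7 is a positive integer. l = 6 satisfies 0 ≤ l ≤ n−1 = 6. ml = 1 lies in the range −l … +l (here −6 … 6). ms = -1/2 is one of ±1/2.
All four constraints are satisfied.

Allowed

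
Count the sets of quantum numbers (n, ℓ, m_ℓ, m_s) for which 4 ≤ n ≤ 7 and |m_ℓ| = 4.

Treat each shell separately and count matching orbitals:
n=5 → 2; n=6 → 4; n=7 → 6.
Orbitals: 2 + 4 + 6 = 12. Including both spin states (m_s = ±1/2) gives 2 × 12 = 24 states.

24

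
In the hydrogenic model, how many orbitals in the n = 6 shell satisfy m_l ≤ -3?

6

For n = 6, l ranges over 0 … 5.
Contributions: l=3 → 1; l=4 → 2; l=5 → 3.
Total orbitals: 1 + 2 + 3 = 6.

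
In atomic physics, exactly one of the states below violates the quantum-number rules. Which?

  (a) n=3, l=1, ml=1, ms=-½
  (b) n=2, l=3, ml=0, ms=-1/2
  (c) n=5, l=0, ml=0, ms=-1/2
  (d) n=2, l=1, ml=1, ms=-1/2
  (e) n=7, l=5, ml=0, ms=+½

(b) has l = 3 ≥ n = 2, violating 0 ≤ l ≤ n−1.
The remaining sets (a), (c), (d), (e) satisfy all four rules.

(b)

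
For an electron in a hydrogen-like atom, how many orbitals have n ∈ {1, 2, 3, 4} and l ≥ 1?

26

Treat each shell separately and count matching orbitals:
n=2 → 3; n=3 → 8; n=4 → 15.
Total orbitals: 3 + 8 + 15 = 26.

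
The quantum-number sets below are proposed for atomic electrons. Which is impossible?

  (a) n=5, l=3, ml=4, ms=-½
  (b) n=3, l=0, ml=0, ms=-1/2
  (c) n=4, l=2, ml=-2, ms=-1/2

(a) has |ml| = 4 > l = 3, violating −l ≤ ml ≤ l.
The remaining sets (b), (c) satisfy all four rules.

(a)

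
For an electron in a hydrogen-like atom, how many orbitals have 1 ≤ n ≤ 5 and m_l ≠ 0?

40

Count contributing orbitals for each principal shell:
n=2 → 2; n=3 → 6; n=4 → 12; n=5 → 20.
Total orbitals: 2 + 6 + 12 + 20 = 40.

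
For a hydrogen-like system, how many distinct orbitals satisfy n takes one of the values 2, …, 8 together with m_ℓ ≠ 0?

Count contributing orbitals for each principal shell:
n=2 → 2; n=3 → 6; n=4 → 12; n=5 → 20; n=6 → 30; n=7 → 42; n=8 → 56.
Total orbitals: 2 + 6 + 12 + 20 + 30 + 42 + 56 = 168.

168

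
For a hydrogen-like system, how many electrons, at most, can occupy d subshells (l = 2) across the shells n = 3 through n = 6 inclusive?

A d subshell (l = 2) exists for every n ≥ 3, so shells n = 3, 4, 5, 6 each contribute one — 4 subshells.
Since each d subshell holds 2(2·2+1) = 10 electrons, the total is 4 × 10 = 40.

40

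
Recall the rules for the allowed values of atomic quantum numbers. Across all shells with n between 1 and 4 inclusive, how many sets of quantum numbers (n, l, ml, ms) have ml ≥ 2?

Go shell by shell, enumerating (l, ml) with ml ≥ 2:
n=3 → 1; n=4 → 3.
Orbitals: 1 + 3 = 4. Including both spin states (ms = ±1/2) gives 2 × 4 = 8 states.

8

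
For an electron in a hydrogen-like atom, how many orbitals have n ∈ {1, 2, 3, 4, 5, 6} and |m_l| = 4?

Go shell by shell, enumerating (l, m_l) with |m_l| = 4:
n=5 → 2; n=6 → 4.
Total orbitals: 2 + 4 = 6.

6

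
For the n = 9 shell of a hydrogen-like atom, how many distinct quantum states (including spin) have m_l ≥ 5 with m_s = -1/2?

Go through l = 0, …, 8 (the values permitted for n = 9).
Contributions: l=5 → 1; l=6 → 2; l=7 → 3; l=8 → 4.
Orbitals: 1 + 2 + 3 + 4 = 10. With m_s fixed to a single value there is one state per orbital, giving 10 states.

10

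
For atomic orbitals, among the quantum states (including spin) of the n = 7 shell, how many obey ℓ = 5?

22

Go through ℓ = 0, …, 6 (the values permitted for n = 7).
Contributions: ℓ=5 → 11.
Orbitals: 11. Each orbital carries two spin states, so 11 × 2 = 22 states.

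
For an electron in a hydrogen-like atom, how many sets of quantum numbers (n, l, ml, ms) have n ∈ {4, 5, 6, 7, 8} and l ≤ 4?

Work shell by shell — for each n, count the (l, ml) pairs that satisfy l ≤ 4:
n=4 → 16; n=5 → 25; n=6 → 25; n=7 → 25; n=8 → 25.
Orbitals: 16 + 25 + 25 + 25 + 25 = 116. Including both spin states (ms = ±1/2) gives 2 × 116 = 232 states.

232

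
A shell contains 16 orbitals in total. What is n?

n² = 16 ⇒ n = 4.

n = 4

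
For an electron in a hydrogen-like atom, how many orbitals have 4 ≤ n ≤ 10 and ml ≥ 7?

10

Work shell by shell — for each n, count the (l, ml) pairs that satisfy ml ≥ 7:
n=8 → 1; n=9 → 3; n=10 → 6.
Total orbitals: 1 + 3 + 6 = 10.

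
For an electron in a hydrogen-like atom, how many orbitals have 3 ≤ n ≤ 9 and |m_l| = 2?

56

Work shell by shell — for each n, count the (l, m_l) pairs that satisfy |m_l| = 2:
n=3 → 2; n=4 → 4; n=5 → 6; n=6 → 8; n=7 → 10; n=8 → 12; n=9 → 14.
Total orbitals: 2 + 4 + 6 + 8 + 10 + 12 + 14 = 56.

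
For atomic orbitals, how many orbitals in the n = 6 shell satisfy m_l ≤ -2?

10

The (l, m_l) pairs meeting m_l ≤ -2 give: l=2 → 1; l=3 → 2; l=4 → 3; l=5 → 4.
Total orbitals: 1 + 2 + 3 + 4 = 10.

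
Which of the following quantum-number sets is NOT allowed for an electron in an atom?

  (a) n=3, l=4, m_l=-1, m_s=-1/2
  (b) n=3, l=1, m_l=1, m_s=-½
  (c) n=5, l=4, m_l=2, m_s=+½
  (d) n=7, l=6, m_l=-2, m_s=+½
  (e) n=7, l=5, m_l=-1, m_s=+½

(a) has l = 4 ≥ n = 3, violating 0 ≤ l ≤ n−1.
The remaining sets (b), (c), (d), (e) satisfy all four rules.

(a)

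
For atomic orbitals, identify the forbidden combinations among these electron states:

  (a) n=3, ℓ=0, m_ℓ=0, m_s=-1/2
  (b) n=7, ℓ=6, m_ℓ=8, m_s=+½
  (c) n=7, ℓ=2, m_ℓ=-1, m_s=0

(b) and (c)

(b) has |m_ℓ| = 8 > ℓ = 6, violating −ℓ ≤ m_ℓ ≤ ℓ.
(c) has m_s = 0, but an electron's spin must be ±1/2.
The remaining set (a) satisfies all four rules.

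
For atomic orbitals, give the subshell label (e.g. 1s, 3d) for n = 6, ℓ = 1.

ℓ = 1 corresponds to the letter 'p', so the subshell is 6p.

6p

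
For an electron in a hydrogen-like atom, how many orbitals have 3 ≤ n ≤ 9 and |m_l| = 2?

56

Go shell by shell, enumerating (l, m_l) with |m_l| = 2:
n=3 → 2; n=4 → 4; n=5 → 6; n=6 → 8; n=7 → 10; n=8 → 12; n=9 → 14.
Total orbitals: 2 + 4 + 6 + 8 + 10 + 12 + 14 = 56.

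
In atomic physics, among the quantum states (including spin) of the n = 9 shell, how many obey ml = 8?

Go through l = 0, …, 8 (the values permitted for n = 9).
The (l, ml) pairs meeting ml = 8 give: l=8 → 1.
Orbitals: 1. Each orbital carries two spin states, so 1 × 2 = 2 states.

2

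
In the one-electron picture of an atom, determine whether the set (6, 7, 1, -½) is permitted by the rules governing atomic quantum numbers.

Not allowed

The orbital quantum number must satisfy 0 ≤ l ≤ n−1. With n = 6 the allowed l values are 0, 1, 2, 3, 4, 5, so l = 7 is out of range.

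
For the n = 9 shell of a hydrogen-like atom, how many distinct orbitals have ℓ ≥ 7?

32

The n = 9 shell has ℓ = 0 through 8; check each.
Contributions: ℓ=7 → 15; ℓ=8 → 17.
Total orbitals: 15 + 17 = 32.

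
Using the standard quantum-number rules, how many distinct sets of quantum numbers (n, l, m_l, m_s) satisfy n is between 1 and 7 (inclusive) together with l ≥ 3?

Work shell by shell — for each n, count the (l, m_l) pairs that satisfy l ≥ 3:
n=4 → 7; n=5 → 16; n=6 → 27; n=7 → 40.
Orbitals: 7 + 16 + 27 + 40 = 90. Including both spin states (m_s = ±1/2) gives 2 × 90 = 180 states.

180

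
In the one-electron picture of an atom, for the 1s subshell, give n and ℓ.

The leading integer gives n = 1; the letter 's' means ℓ = 0.

n = 1, ℓ = 0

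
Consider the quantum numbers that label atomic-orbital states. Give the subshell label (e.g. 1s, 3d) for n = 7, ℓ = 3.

ℓ = 3 corresponds to the letter 'f', so the subshell is 7f.

7f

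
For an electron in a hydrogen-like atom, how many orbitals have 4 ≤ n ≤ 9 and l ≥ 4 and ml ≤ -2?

65

Count contributing orbitals for each principal shell:
n=5 → 3; n=6 → 7; n=7 → 12; n=8 → 18; n=9 → 25.
Total orbitals: 3 + 7 + 12 + 18 + 25 = 65.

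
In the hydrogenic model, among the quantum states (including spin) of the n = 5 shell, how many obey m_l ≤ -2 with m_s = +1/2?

The n = 5 shell has l = 0 through 4; check each.
Per l-value: l=2 → 1; l=3 → 2; l=4 → 3.
Orbitals: 1 + 2 + 3 = 6. With m_s fixed to a single value there is one state per orbital, giving 6 states.

6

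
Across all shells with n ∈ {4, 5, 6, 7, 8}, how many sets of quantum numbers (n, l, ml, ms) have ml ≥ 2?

Count contributing orbitals for each principal shell:
n=4 → 3; n=5 → 6; n=6 → 10; n=7 → 15; n=8 → 21.
Orbitals: 3 + 6 + 10 + 15 + 21 = 55. Including both spin states (ms = ±1/2) gives 2 × 55 = 110 states.

110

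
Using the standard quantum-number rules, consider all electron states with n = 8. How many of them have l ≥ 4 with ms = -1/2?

48

The n = 8 shell has l = 0 through 7; check each.
Orbitals with l ≥ 4, by l: l=4 → 9; l=5 → 11; l=6 → 13; l=7 → 15.
Orbitals: 9 + 11 + 13 + 15 = 48. With ms fixed to a single value there is one state per orbital, giving 48 states.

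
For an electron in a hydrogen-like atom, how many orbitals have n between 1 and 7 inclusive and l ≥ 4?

For each n in the range, tally the orbitals obeying l ≥ 4:
n=5 → 9; n=6 → 20; n=7 → 33.
Total orbitals: 9 + 20 + 33 = 62.

62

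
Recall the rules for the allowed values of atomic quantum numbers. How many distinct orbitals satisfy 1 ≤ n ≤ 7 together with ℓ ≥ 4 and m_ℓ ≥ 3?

Treat each shell separately and count matching orbitals:
n=5 → 2; n=6 → 5; n=7 → 9.
Total orbitals: 2 + 5 + 9 = 16.

16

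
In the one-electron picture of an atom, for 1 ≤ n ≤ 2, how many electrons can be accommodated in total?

10

Total orbitals = 1² + 2² = 5. Doubling for spin gives 10 electrons.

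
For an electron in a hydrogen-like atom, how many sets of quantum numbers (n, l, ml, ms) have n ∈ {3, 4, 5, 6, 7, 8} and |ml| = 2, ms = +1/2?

For each n in the range, tally the orbitals obeying |ml| = 2:
n=3 → 2; n=4 → 4; n=5 → 6; n=6 → 8; n=7 → 10; n=8 → 12.
Orbitals: 2 + 4 + 6 + 8 + 10 + 12 = 42. With ms fixed to +1/2 there is one state per orbital, so 42 states.

42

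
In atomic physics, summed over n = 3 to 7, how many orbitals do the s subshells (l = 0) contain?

An s subshell (l = 0) exists for every n ≥ 1, so shells n = 3, 4, 5, 6, 7 each contribute one — 5 subshells.
Since each s subshell has 2·0+1 = 1 orbital, the total is 5 × 1 = 5.

5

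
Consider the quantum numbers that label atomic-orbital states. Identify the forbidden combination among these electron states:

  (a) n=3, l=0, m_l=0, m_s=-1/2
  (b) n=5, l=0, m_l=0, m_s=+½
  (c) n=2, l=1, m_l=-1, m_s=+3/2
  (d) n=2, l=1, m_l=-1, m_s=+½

(c) has m_s = +3/2, but an electron's spin must be ±1/2.
The remaining sets (a), (b), (d) satisfy all four rules.

(c)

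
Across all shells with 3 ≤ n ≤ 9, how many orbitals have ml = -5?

Treat each shell separately and count matching orbitals:
n=6 → 1; n=7 → 2; n=8 → 3; n=9 → 4.
Total orbitals: 1 + 2 + 3 + 4 = 10.

10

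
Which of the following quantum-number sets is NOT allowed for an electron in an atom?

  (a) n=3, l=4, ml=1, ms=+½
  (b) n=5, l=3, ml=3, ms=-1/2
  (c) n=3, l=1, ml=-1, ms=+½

(a) has l = 4 ≥ n = 3, violating 0 ≤ l ≤ n−1.
The remaining sets (b), (c) satisfy all four rules.

(a)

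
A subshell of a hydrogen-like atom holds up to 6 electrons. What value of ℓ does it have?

ℓ = 1 (p)

2(2ℓ+1) = 6 ⇒ 2ℓ+1 = 3 ⇒ ℓ = 1.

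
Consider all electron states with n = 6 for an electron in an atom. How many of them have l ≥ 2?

64

With n = 6 the allowed l are 0, 1, …, 5.
Contributions: l=2 → 5; l=3 → 7; l=4 → 9; l=5 → 11.
Orbitals: 5 + 7 + 9 + 11 = 32. Each orbital carries two spin states, so 32 × 2 = 64 states.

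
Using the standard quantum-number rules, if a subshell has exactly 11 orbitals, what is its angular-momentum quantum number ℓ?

ℓ = 5

2ℓ+1 = 11 gives ℓ = 5.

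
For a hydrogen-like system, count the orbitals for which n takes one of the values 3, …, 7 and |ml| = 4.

Work shell by shell — for each n, count the (l, ml) pairs that satisfy |ml| = 4:
n=5 → 2; n=6 → 4; n=7 → 6.
Total orbitals: 2 + 4 + 6 = 12.

12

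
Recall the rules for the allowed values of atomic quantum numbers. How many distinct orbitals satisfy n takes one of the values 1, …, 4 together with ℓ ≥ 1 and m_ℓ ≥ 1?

Count contributing orbitals for each principal shell:
n=2 → 1; n=3 → 3; n=4 → 6.
Total orbitals: 1 + 3 + 6 = 10.

10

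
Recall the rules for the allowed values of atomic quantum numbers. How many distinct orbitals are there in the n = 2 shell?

The n = 2 shell contains n² = 2² = 4 orbitals.

4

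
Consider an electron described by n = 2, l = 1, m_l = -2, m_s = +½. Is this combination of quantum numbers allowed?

The magnetic quantum number must satisfy −l ≤ m_l ≤ l. With l = 1, m_l can only be -1, 0, 1, so m_l = -2 is forbidden.

Invalid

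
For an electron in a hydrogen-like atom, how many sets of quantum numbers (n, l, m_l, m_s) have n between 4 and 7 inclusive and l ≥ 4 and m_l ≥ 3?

Treat each shell separately and count matching orbitals:
n=5 → 2; n=6 → 5; n=7 → 9.
Orbitals: 2 + 5 + 9 = 16. Including both spin states (m_s = ±1/2) gives 2 × 16 = 32 states.

32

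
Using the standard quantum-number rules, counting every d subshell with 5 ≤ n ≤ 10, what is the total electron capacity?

A d subshell (l = 2) exists for every n ≥ 3, so shells n = 5, 6, 7, 8, 9, 10 each contribute one — 6 subshells.
Since each d subshell holds 2(2·2+1) = 10 electrons, the total is 6 × 10 = 60.

60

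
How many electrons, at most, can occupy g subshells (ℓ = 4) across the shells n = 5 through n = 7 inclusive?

A g subshell (ℓ = 4) exists for every n ≥ 5, so shells n = 5, 6, 7 each contribute one — 3 subshells.
Since each g subshell holds 2(2·4+1) = 18 electrons, the total is 3 × 18 = 54.

54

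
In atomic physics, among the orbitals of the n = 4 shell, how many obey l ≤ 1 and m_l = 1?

1

With n = 4 the allowed l are 0, 1, …, 3.
Per l-value: l=1 → 1.
Total orbitals: 1.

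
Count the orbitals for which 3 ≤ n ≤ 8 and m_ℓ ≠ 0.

166

For each n in the range, tally the orbitals obeying m_ℓ ≠ 0:
n=3 → 6; n=4 → 12; n=5 → 20; n=6 → 30; n=7 → 42; n=8 → 56.
Total orbitals: 6 + 12 + 20 + 30 + 42 + 56 = 166.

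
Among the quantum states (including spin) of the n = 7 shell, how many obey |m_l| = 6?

4

Go through l = 0, …, 6 (the values permitted for n = 7).
Per l-value: l=6 → 2.
Orbitals: 2. Each orbital carries two spin states, so 2 × 2 = 4 states.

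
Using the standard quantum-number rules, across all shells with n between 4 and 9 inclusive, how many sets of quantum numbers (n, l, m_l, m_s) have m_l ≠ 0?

464

Per-shell orbital counts meeting the constraint:
n=4 → 12; n=5 → 20; n=6 → 30; n=7 → 42; n=8 → 56; n=9 → 72.
Orbitals: 12 + 20 + 30 + 42 + 56 + 72 = 232. Including both spin states (m_s = ±1/2) gives 2 × 232 = 464 states.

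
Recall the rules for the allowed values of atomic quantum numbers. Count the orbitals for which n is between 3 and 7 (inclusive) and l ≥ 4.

62

Count contributing orbitals for each principal shell:
n=5 → 9; n=6 → 20; n=7 → 33.
Total orbitals: 9 + 20 + 33 = 62.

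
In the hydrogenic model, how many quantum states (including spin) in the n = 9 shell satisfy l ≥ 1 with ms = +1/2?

80

The (l, ml) pairs meeting l ≥ 1 give: l=1 → 3; l=2 → 5; l=3 → 7; l=4 → 9; l=5 → 11; l=6 → 13; l=7 → 15; l=8 → 17.
Orbitals: 3 + 5 + 7 + 9 + 11 + 13 + 15 + 17 = 80. With ms fixed to a single value there is one state per orbital, giving 80 states.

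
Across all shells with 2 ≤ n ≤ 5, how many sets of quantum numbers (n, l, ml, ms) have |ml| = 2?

For each n in the range, tally the orbitals obeying |ml| = 2:
n=3 → 2; n=4 → 4; n=5 → 6.
Orbitals: 2 + 4 + 6 = 12. Including both spin states (ms = ±1/2) gives 2 × 12 = 24 states.

24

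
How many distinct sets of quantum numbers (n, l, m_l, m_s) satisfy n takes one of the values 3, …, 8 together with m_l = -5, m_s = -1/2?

Go shell by shell, enumerating (l, m_l) with m_l = -5:
n=6 → 1; n=7 → 2; n=8 → 3.
Orbitals: 1 + 2 + 3 = 6. With m_s fixed to -1/2 there is one state per orbital, so 6 states.

6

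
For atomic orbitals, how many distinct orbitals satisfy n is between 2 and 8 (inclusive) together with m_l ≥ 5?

10

Treat each shell separately and count matching orbitals:
n=6 → 1; n=7 → 3; n=8 → 6.
Total orbitals: 1 + 3 + 6 = 10.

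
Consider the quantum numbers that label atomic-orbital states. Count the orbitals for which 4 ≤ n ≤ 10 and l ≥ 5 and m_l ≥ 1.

95

Work shell by shell — for each n, count the (l, m_l) pairs that satisfy l ≥ 5 and m_l ≥ 1:
n=6 → 5; n=7 → 11; n=8 → 18; n=9 → 26; n=10 → 35.
Total orbitals: 5 + 11 + 18 + 26 + 35 = 95.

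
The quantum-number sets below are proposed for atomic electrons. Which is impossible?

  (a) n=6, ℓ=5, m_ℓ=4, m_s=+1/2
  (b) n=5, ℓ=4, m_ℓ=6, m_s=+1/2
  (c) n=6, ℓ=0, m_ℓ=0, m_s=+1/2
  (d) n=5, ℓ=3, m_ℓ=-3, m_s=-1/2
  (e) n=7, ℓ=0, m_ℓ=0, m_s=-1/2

(b)

(b) has |m_ℓ| = 6 > ℓ = 4, violating −ℓ ≤ m_ℓ ≤ ℓ.
The remaining sets (a), (c), (d), (e) satisfy all four rules.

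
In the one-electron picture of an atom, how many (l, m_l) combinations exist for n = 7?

The n = 7 shell contains n² = 7² = 49 orbitals.

49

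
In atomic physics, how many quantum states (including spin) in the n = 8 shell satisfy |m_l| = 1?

The n = 8 shell has l = 0 through 7; check each.
Orbitals with |m_l| = 1, by l: l=1 → 2; l=2 → 2; l=3 → 2; l=4 → 2; l=5 → 2; l=6 → 2; l=7 → 2.
Orbitals: 2 + 2 + 2 + 2 + 2 + 2 + 2 = 14. Each orbital carries two spin states, so 14 × 2 = 28 states.

28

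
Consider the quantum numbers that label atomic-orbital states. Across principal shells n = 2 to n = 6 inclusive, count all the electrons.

Shell n has n² orbitals: 2²=4 + 3²=9 + 4²=16 + 5²=25 + 6²=36 = 90 orbitals.
Two spin states per orbital: 2 × 90 = 180 electrons.

180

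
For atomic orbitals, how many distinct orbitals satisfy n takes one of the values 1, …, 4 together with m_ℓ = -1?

6

Work shell by shell — for each n, count the (ℓ, m_ℓ) pairs that satisfy m_ℓ = -1:
n=2 → 1; n=3 → 2; n=4 → 3.
Total orbitals: 1 + 2 + 3 = 6.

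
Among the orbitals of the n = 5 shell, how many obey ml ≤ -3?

3

Go through l = 0, …, 4 (the values permitted for n = 5).
Per l-value: l=3 → 1; l=4 → 2.
Total orbitals: 1 + 2 = 3.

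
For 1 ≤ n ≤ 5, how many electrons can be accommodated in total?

Total orbitals = 1² + 2² + 3² + 4² + 5² = 55. Doubling for spin gives 110 electrons.

110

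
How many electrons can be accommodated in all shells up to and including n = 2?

10

Total orbitals = 1² + 2² = 5. Doubling for spin gives 10 electrons.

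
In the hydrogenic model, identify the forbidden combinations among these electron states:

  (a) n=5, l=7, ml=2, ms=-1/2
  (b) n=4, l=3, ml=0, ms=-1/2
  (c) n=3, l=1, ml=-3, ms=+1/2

(a) and (c)

(a) has l = 7 ≥ n = 5, violating 0 ≤ l ≤ n−1.
(c) has |ml| = 3 > l = 1, violating −l ≤ ml ≤ l.
The remaining set (b) satisfies all four rules.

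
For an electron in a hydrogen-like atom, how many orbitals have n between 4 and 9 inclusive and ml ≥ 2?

Per-shell orbital counts meeting the constraint:
n=4 → 3; n=5 → 6; n=6 → 10; n=7 → 15; n=8 → 21; n=9 → 28.
Total orbitals: 3 + 6 + 10 + 15 + 21 + 28 = 83.

83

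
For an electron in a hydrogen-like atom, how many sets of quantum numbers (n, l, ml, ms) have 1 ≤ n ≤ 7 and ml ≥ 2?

70

Work shell by shell — for each n, count the (l, ml) pairs that satisfy ml ≥ 2:
n=3 → 1; n=4 → 3; n=5 → 6; n=6 → 10; n=7 → 15.
Orbitals: 1 + 3 + 6 + 10 + 15 = 35. Including both spin states (ms = ±1/2) gives 2 × 35 = 70 states.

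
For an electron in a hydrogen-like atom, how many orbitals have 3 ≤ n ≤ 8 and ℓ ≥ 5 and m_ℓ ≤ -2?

28

For each n in the range, tally the orbitals obeying ℓ ≥ 5 and m_ℓ ≤ -2:
n=6 → 4; n=7 → 9; n=8 → 15.
Total orbitals: 4 + 9 + 15 = 28.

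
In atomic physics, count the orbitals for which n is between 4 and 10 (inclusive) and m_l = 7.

Work shell by shell — for each n, count the (l, m_l) pairs that satisfy m_l = 7:
n=8 → 1; n=9 → 2; n=10 → 3.
Total orbitals: 1 + 2 + 3 = 6.

6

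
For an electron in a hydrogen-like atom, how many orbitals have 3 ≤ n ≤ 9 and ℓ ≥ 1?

Go shell by shell, enumerating (ℓ, m_ℓ) with ℓ ≥ 1:
n=3 → 8; n=4 → 15; n=5 → 24; n=6 → 35; n=7 → 48; n=8 → 63; n=9 → 80.
Total orbitals: 8 + 15 + 24 + 35 + 48 + 63 + 80 = 273.

273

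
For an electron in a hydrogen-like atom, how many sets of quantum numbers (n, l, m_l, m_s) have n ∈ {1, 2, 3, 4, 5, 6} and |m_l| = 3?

24

Work shell by shell — for each n, count the (l, m_l) pairs that satisfy |m_l| = 3:
n=4 → 2; n=5 → 4; n=6 → 6.
Orbitals: 2 + 4 + 6 = 12. Including both spin states (m_s = ±1/2) gives 2 × 12 = 24 states.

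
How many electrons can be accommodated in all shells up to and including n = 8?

408

Total orbitals = 1² + 2² + 3² + 4² + 5² + 6² + 7² + 8² = 204. Doubling for spin gives 408 electrons.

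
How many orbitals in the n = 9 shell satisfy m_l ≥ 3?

21

The n = 9 shell has l = 0 through 8; check each.
Per l-value: l=3 → 1; l=4 → 2; l=5 → 3; l=6 → 4; l=7 → 5; l=8 → 6.
Total orbitals: 1 + 2 + 3 + 4 + 5 + 6 = 21.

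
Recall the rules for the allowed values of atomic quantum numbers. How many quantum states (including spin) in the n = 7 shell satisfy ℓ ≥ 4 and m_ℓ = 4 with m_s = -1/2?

3

For n = 7, ℓ ranges over 0 … 6.
Per ℓ-value: ℓ=4 → 1; ℓ=5 → 1; ℓ=6 → 1.
Orbitals: 1 + 1 + 1 = 3. With m_s fixed to a single value there is one state per orbital, giving 3 states.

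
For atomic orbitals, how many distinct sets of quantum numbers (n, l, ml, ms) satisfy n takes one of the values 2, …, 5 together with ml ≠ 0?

80

Per-shell orbital counts meeting the constraint:
n=2 → 2; n=3 → 6; n=4 → 12; n=5 → 20.
Orbitals: 2 + 6 + 12 + 20 = 40. Including both spin states (ms = ±1/2) gives 2 × 40 = 80 states.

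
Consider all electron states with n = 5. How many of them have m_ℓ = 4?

2

The n = 5 shell has ℓ = 0 through 4; check each.
Contributions: ℓ=4 → 1.
Orbitals: 1. Each orbital carries two spin states, so 1 × 2 = 2 states.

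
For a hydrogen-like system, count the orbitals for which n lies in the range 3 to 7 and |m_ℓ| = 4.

12

Treat each shell separately and count matching orbitals:
n=5 → 2; n=6 → 4; n=7 → 6.
Total orbitals: 2 + 4 + 6 = 12.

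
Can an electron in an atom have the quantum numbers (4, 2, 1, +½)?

n = 4 is a positive integer. l = 2 satisfies 0 ≤ l ≤ n−1 = 3. m_l = 1 lies in the range −l … +l (here −2 … 2). m_s = +1/2 is one of ±1/2.
All four constraints are satisfied.

Yes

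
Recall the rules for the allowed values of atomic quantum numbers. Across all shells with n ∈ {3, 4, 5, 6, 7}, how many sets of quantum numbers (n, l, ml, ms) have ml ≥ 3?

40

Go shell by shell, enumerating (l, ml) with ml ≥ 3:
n=4 → 1; n=5 → 3; n=6 → 6; n=7 → 10.
Orbitals: 1 + 3 + 6 + 10 = 20. Including both spin states (ms = ±1/2) gives 2 × 20 = 40 states.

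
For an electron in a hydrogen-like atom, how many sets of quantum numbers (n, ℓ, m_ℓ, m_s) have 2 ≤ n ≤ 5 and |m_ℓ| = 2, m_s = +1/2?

Treat each shell separately and count matching orbitals:
n=3 → 2; n=4 → 4; n=5 → 6.
Orbitals: 2 + 4 + 6 = 12. With m_s fixed to +1/2 there is one state per orbital, so 12 states.

12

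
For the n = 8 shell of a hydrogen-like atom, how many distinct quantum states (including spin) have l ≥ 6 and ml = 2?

4

Contributions: l=6 → 1; l=7 → 1.
Orbitals: 1 + 1 = 2. Each orbital carries two spin states, so 2 × 2 = 4 states.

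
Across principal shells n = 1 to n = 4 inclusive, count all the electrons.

60

Shell n has n² orbitals: 1²=1 + 2²=4 + 3²=9 + 4²=16 = 30 orbitals.
Two spin states per orbital: 2 × 30 = 60 electrons.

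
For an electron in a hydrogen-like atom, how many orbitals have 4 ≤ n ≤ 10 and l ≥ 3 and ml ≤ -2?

Count contributing orbitals for each principal shell:
n=4 → 2; n=5 → 5; n=6 → 9; n=7 → 14; n=8 → 20; n=9 → 27; n=10 → 35.
Total orbitals: 2 + 5 + 9 + 14 + 20 + 27 + 35 = 112.

112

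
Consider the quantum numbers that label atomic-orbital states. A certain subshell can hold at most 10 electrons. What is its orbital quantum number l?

l = 2 (d)

2(2l+1) = 10 ⇒ 2l+1 = 5 ⇒ l = 2.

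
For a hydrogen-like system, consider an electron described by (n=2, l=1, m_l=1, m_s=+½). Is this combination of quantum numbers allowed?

Valid

n = 2 is a positive integer. l = 1 satisfies 0 ≤ l ≤ n−1 = 1. m_l = 1 lies in the range −l … +l (here −1 … 1). m_s = +1/2 is one of ±1/2.
All four constraints are satisfied.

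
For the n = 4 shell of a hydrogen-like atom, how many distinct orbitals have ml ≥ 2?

3

Orbitals with ml ≥ 2, by l: l=2 → 1; l=3 → 2.
Total orbitals: 1 + 2 = 3.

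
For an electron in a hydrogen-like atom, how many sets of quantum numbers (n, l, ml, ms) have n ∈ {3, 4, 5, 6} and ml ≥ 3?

Per-shell orbital counts meeting the constraint:
n=4 → 1; n=5 → 3; n=6 → 6.
Orbitals: 1 + 3 + 6 = 10. Including both spin states (ms = ±1/2) gives 2 × 10 = 20 states.

20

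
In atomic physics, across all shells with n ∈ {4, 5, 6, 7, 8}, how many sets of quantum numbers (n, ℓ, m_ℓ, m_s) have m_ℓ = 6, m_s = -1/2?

3

Work shell by shell — for each n, count the (ℓ, m_ℓ) pairs that satisfy m_ℓ = 6:
n=7 → 1; n=8 → 2.
Orbitals: 1 + 2 = 3. With m_s fixed to -1/2 there is one state per orbital, so 3 states.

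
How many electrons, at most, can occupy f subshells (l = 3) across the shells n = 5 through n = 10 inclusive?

An f subshell (l = 3) exists for every n ≥ 4, so shells n = 5, 6, 7, 8, 9, 10 each contribute one — 6 subshells.
Since each f subshell holds 2(2·3+1) = 14 electrons, the total is 6 × 14 = 84.

84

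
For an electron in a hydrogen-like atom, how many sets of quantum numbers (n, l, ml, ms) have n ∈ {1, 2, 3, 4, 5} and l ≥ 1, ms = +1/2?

Work shell by shell — for each n, count the (l, ml) pairs that satisfy l ≥ 1:
n=2 → 3; n=3 → 8; n=4 → 15; n=5 → 24.
Orbitals: 3 + 8 + 15 + 24 = 50. With ms fixed to +1/2 there is one state per orbital, so 50 states.

50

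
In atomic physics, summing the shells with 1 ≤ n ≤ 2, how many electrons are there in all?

Shell n has n² orbitals: 1²=1 + 2²=4 = 5 orbitals.
Two spin states per orbital: 2 × 5 = 10 electrons.

10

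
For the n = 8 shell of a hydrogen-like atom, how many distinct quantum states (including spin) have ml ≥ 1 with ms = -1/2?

The (l, ml) pairs meeting ml ≥ 1 give: l=1 → 1; l=2 → 2; l=3 → 3; l=4 → 4; l=5 → 5; l=6 → 6; l=7 → 7.
Orbitals: 1 + 2 + 3 + 4 + 5 + 6 + 7 = 28. With ms fixed to a single value there is one state per orbital, giving 28 states.

28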